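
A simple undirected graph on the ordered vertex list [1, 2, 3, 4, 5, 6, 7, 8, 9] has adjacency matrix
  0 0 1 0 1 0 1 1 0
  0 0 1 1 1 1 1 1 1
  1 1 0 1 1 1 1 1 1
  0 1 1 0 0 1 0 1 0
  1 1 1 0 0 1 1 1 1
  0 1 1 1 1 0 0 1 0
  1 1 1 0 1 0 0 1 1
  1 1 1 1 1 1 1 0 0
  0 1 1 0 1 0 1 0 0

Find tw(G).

4

A width-4 tree decomposition is:
Bags: B1 = {2, 3, 4, 6, 8}  B2 = {2, 3, 5, 6, 8}  B3 = {2, 3, 5, 7, 8}  B4 = {1, 3, 5, 7, 8}  B5 = {2, 3, 5, 7, 9}
Tree: B1–B2, B2–B3, B3–B4, B3–B5
Every bag has size at most 5, so the width is 5 − 1 = 4 and tw(G) ≤ 4. Conversely, {1, 3, 5, 7, 8} is a clique of size 5, and the vertices of any clique must share a bag in every tree decomposition; so some bag has ≥ 5 vertices and tw(G) ≥ 4. The upper and lower bounds meet at 4, so that is the treewidth.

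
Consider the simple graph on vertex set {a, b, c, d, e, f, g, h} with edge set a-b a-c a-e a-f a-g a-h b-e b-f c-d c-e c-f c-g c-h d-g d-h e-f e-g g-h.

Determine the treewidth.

3

A width-3 tree decomposition is:
Bags: B1 = {a, c, e, g}  B2 = {a, c, e, f}  B3 = {a, b, e, f}  B4 = {a, c, g, h}  B5 = {c, d, g, h}
Tree: B1–B2, B2–B3, B1–B4, B4–B5
Each bag holds 4 vertices, so the decomposition has width 3, which upper-bounds the treewidth. For the lower bound, the 4 vertices {a, c, e, g} are pairwise adjacent, and any tree decomposition puts a clique entirely inside one bag — forcing width ≥ 3. Therefore the treewidth is 3.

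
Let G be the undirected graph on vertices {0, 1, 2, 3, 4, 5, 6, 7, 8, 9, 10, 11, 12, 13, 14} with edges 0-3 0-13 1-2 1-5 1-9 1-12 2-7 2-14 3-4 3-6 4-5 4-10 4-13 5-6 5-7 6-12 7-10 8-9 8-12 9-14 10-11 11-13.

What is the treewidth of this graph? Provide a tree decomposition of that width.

Every bag has size at most 4, so the width is 4 − 1 = 3 and tw(G) ≤ 3. For the lower bound: the 4 vertex sets {0,11,13}, {3}, {4}, {5,6,7,10} are disjoint, each induces a connected subgraph, and every pair is joined by at least one edge of G. Contracting each set to a single vertex therefore yields K_{4} as a minor, and since treewidth is minor-monotone, tw(G) ≥ tw(K_{4}) = 3. The upper and lower bounds meet at 3, so that is the treewidth.

Treewidth 3.
One such decomposition:
Bags: B1 = {0, 3, 11, 13}  B2 = {3, 4, 11, 13}  B3 = {3, 4, 10, 11}  B4 = {3, 4, 6, 10}  B5 = {4, 5, 6, 10}  B6 = {5, 6, 7, 10}  B7 = {5, 6, 7, 12}  B8 = {1, 5, 7, 12}  B9 = {1, 2, 7, 12}  B10 = {1, 2, 8, 12}  B11 = {1, 2, 8, 9}  B12 = {2, 8, 9, 14}
Tree: B1–B2, B2–B3, B3–B4, B4–B5, B5–B6, B6–B7, B7–B8, B8–B9, B9–B10, B10–B11, B11–B12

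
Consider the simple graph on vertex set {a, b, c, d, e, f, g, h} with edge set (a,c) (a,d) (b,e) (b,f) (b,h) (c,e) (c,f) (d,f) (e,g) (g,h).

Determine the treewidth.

A width-2 tree decomposition is:
Bags: B1 = {b, g, h}  B2 = {b, e, g}  B3 = {b, e, f}  B4 = {c, e, f}  B5 = {c, d, f}  B6 = {a, c, d}
Tree: B1–B2, B2–B3, B3–B4, B4–B5, B5–B6
Every bag has size at most 3, so the width is 3 − 1 = 2 and tw(G) ≤ 2. Since h–g–e–b–h is a cycle in G, G is not acyclic. Forests are exactly the graphs of treewidth ≤ 1, so tw(G) ≥ 2. The upper and lower bounds meet at 2, so that is the treewidth.

2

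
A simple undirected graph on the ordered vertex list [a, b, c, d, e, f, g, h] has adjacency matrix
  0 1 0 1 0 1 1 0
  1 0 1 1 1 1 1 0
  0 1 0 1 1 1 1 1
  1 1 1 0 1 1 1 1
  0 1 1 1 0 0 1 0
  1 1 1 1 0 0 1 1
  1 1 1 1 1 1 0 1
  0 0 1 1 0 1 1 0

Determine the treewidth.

A width-4 tree decomposition is:
Bags: B1 = {b, c, d, e, g}  B2 = {b, c, d, f, g}  B3 = {c, d, f, g, h}  B4 = {a, b, d, f, g}
Tree: B1–B2, B2–B3, B2–B4
Every bag has size at most 5, so the width is 5 − 1 = 4 and tw(G) ≤ 4. For the lower bound, the 5 vertices {b, c, d, e, g} are pairwise adjacent, and any tree decomposition puts a clique entirely inside one bag — forcing width ≥ 4. The upper and lower bounds meet at 4, so that is the treewidth.

4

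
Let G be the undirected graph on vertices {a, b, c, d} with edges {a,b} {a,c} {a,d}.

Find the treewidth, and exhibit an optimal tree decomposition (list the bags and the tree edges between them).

Treewidth 1.
Bags: B1 = {a, d}  B2 = {a, c}  B3 = {a, b}
Tree: B1–B2, B2–B3

The largest bag has 2 vertices, giving width 1; this decomposition certifies tw(G) ≤ 1. G has an edge, so its treewidth is at least 1. Combining the bounds, tw(G) = 1.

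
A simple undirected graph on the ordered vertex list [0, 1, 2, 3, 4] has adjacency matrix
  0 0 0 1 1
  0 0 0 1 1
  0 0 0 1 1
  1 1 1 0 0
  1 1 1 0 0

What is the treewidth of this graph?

2

A width-2 tree decomposition is:
Bags: B1 = {1, 3, 4}  B2 = {0, 3, 4}  B3 = {2, 3, 4}
Tree: B1–B2, B2–B3
Each bag holds 3 vertices, so the decomposition has width 2, which upper-bounds the treewidth. The edges 1–3–0–4–1 form a cycle, so G is not a tree and its treewidth is at least 2. Therefore the treewidth is 2.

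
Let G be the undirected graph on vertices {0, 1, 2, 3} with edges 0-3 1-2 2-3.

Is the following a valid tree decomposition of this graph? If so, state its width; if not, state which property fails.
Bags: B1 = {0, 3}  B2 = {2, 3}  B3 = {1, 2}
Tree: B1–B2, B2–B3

Yes; width 1.

Every vertex of G appears in some bag (union = {0, 1, 2, 3}); every edge is covered by a bag; and for each vertex v the set of bags containing v is connected in the bag tree. The decomposition is therefore valid. The largest bag has 2 vertices, so the width is 1.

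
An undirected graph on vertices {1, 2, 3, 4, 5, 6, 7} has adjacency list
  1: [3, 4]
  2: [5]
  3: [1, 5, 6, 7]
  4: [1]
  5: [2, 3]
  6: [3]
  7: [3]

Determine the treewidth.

A width-1 tree decomposition is:
Bags: B1 = {3, 5}  B2 = {3, 7}  B3 = {1, 3}  B4 = {1, 4}  B5 = {3, 6}  B6 = {2, 5}
Tree: B1–B2, B1–B3, B3–B4, B3–B5, B1–B6
The largest bag has 2 vertices, giving width 1; this decomposition certifies tw(G) ≤ 1. Any graph with an edge has treewidth ≥ 1, and G has the edge 5–3. The upper and lower bounds meet at 1, so that is the treewidth.

1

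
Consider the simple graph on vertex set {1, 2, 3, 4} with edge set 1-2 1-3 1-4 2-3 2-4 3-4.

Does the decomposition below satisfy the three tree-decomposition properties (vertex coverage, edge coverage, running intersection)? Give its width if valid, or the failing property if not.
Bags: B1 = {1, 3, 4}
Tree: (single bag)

A tree decomposition must satisfy three properties: every vertex lies in some bag; for every edge, both endpoints lie together in some bag; and for every vertex, the bags containing it form a connected subtree. Here vertex 2 appears in no bag, so the decomposition is invalid.

No — vertex 2 appears in no bag.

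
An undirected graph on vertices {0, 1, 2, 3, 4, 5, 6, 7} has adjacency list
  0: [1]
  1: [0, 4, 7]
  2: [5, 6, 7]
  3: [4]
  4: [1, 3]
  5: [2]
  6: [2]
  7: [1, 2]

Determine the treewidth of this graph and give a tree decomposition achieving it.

Treewidth 1.
One such decomposition:
Bags: B1 = {2, 7}  B2 = {2, 5}  B3 = {1, 7}  B4 = {1, 4}  B5 = {0, 1}  B6 = {3, 4}  B7 = {2, 6}
Tree: B1–B2, B1–B3, B3–B4, B3–B5, B4–B6, B2–B7

The largest bag has 2 vertices, giving width 1; this decomposition certifies tw(G) ≤ 1. Since G has at least one edge (e.g. 2–7), it is not an edgeless graph, so tw(G) ≥ 1. Therefore the treewidth is 1.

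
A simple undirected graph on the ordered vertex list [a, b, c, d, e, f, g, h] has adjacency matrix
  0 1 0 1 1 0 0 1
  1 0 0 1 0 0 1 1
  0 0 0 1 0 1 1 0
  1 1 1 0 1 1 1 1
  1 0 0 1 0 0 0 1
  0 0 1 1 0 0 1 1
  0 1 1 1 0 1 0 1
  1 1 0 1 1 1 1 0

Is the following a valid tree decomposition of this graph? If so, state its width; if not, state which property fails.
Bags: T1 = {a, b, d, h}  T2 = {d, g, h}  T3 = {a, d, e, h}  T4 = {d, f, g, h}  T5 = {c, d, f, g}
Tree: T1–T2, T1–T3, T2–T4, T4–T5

A tree decomposition must satisfy three properties: every vertex lies in some bag; for every edge, both endpoints lie together in some bag; and for every vertex, the bags containing it form a connected subtree. Here edge (b,g) lies in no bag, so the decomposition is invalid.

No — edge (b,g) lies in no bag.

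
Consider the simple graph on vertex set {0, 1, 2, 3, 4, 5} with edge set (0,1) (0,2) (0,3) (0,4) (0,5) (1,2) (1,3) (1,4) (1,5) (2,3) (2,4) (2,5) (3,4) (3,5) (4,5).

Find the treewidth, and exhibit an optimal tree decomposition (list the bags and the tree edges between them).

A single bag containing all 6 vertices is trivially a valid decomposition of width 5. Conversely, {0, 1, 2, 3, 4, 5} is a clique of size 6, and the vertices of any clique must share a bag in every tree decomposition; so some bag has ≥ 6 vertices and tw(G) ≥ 5. Hence tw(G) = 5 exactly.

Treewidth 5.
One optimal decomposition is:
Bags: B1 = {0, 1, 2, 3, 4, 5}
Tree: (single bag)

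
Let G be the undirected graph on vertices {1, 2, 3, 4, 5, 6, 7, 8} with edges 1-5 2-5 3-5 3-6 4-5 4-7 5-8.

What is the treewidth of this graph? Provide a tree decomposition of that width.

Each bag holds 2 vertices, so the decomposition has width 1, which upper-bounds the treewidth. Since G has at least one edge (e.g. 4–5), it is not an edgeless graph, so tw(G) ≥ 1. Therefore the treewidth is 1.

Treewidth 1.
Bags: B1 = {4, 5}  B2 = {1, 5}  B3 = {2, 5}  B4 = {3, 5}  B5 = {5, 8}  B6 = {4, 7}  B7 = {3, 6}
Tree: B1–B2, B2–B3, B3–B4, B3–B5, B1–B6, B4–B7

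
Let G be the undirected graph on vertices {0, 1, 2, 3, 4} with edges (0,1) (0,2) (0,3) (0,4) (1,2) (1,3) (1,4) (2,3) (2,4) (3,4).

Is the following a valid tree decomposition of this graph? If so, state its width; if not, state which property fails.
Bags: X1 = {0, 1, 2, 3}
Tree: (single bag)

A tree decomposition must satisfy three properties: every vertex lies in some bag; for every edge, both endpoints lie together in some bag; and for every vertex, the bags containing it form a connected subtree. Here vertex 4 appears in no bag, so the decomposition is invalid.

No — vertex 4 appears in no bag.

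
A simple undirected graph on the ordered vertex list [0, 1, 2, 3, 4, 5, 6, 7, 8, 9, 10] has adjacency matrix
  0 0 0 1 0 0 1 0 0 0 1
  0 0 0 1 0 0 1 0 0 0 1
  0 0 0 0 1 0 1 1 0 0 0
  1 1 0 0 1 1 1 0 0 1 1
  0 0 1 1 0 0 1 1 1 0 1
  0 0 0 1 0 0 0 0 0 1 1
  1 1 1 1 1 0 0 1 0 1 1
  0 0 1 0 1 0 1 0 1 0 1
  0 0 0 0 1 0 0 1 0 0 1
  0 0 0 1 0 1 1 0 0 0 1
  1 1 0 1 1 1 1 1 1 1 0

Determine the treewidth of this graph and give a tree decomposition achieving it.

Every bag has size at most 4, so the width is 4 − 1 = 3 and tw(G) ≤ 3. For the lower bound, the 4 vertices {2, 4, 6, 7} are pairwise adjacent, and any tree decomposition puts a clique entirely inside one bag — forcing width ≥ 3. Hence tw(G) = 3 exactly.

Treewidth 3.
One optimal decomposition is:
Bags: B1 = {3, 6, 9, 10}  B2 = {3, 5, 9, 10}  B3 = {3, 4, 6, 10}  B4 = {4, 6, 7, 10}  B5 = {2, 4, 6, 7}  B6 = {0, 3, 6, 10}  B7 = {4, 7, 8, 10}  B8 = {1, 3, 6, 10}
Tree: B1–B2, B1–B3, B3–B4, B4–B5, B3–B6, B4–B7, B1–B8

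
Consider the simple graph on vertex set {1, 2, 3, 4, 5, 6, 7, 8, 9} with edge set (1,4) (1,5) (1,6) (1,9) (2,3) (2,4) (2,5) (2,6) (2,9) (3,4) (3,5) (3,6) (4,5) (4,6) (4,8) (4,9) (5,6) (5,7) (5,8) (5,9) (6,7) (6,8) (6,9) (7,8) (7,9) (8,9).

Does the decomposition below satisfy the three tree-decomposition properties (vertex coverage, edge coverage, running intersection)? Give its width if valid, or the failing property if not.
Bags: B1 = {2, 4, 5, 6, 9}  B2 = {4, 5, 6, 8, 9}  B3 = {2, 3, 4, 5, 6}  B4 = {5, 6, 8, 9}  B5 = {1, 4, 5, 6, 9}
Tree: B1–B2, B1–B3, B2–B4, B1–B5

No — vertex 7 appears in no bag.

A tree decomposition must satisfy three properties: every vertex lies in some bag; for every edge, both endpoints lie together in some bag; and for every vertex, the bags containing it form a connected subtree. Here vertex 7 appears in no bag, so the decomposition is invalid.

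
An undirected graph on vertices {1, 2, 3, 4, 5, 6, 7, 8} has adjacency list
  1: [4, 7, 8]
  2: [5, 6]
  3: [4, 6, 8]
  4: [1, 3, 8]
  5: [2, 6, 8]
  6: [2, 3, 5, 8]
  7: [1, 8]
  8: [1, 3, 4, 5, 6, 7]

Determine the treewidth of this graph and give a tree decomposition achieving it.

The largest bag has 3 vertices, giving width 2; this decomposition certifies tw(G) ≤ 2. Conversely, {1, 4, 8} is a clique of size 3, and the vertices of any clique must share a bag in every tree decomposition; so some bag has ≥ 3 vertices and tw(G) ≥ 2. The upper and lower bounds meet at 2, so that is the treewidth.

Treewidth 2.
One optimal decomposition is:
Bags: B1 = {1, 7, 8}  B2 = {1, 4, 8}  B3 = {3, 4, 8}  B4 = {3, 6, 8}  B5 = {5, 6, 8}  B6 = {2, 5, 6}
Tree: B1–B2, B2–B3, B3–B4, B4–B5, B5–B6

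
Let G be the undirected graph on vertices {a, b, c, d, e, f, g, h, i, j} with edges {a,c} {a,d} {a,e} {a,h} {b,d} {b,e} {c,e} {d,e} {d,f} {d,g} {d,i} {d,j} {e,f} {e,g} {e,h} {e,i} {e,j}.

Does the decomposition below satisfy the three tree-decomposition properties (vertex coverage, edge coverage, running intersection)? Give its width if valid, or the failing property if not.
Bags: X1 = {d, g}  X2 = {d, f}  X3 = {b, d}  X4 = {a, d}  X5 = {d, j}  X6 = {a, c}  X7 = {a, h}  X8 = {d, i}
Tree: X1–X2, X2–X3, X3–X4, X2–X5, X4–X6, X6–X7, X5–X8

No — vertex e appears in no bag.

A tree decomposition must satisfy three properties: every vertex lies in some bag; for every edge, both endpoints lie together in some bag; and for every vertex, the bags containing it form a connected subtree. Here vertex e appears in no bag, so the decomposition is invalid.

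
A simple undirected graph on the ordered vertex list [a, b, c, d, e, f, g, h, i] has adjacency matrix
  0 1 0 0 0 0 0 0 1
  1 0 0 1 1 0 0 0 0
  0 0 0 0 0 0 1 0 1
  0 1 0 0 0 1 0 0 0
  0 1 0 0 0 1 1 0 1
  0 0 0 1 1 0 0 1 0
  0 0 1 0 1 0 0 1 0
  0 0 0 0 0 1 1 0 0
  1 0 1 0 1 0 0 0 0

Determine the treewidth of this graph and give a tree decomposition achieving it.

The largest bag has 4 vertices, giving width 3; this decomposition certifies tw(G) ≤ 3. For the lower bound: the 4 vertex sets {c,g,h}, {i}, {e}, {a,b,d,f} are disjoint, each induces a connected subgraph, and every pair is joined by at least one edge of G. Contracting each set to a single vertex therefore yields K_{4} as a minor, and since treewidth is minor-monotone, tw(G) ≥ tw(K_{4}) = 3. The upper and lower bounds meet at 3, so that is the treewidth.

Treewidth 3.
Bags: B1 = {c, g, h, i}  B2 = {e, g, h, i}  B3 = {e, f, h, i}  B4 = {a, e, f, i}  B5 = {a, b, e, f}  B6 = {a, b, d, f}
Tree: B1–B2, B2–B3, B3–B4, B4–B5, B5–B6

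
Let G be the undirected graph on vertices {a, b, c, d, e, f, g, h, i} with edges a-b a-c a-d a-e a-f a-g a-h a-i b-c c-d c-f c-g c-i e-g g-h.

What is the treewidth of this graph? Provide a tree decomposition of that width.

Each bag holds 3 vertices, so the decomposition has width 2, which upper-bounds the treewidth. On the other hand G contains the 3-clique {a, e, g}. A clique must lie in a single bag of any decomposition, so no decomposition can have width below 2. Therefore the treewidth is 2.

Treewidth 2.
One optimal decomposition is:
Bags: B1 = {a, c, d}  B2 = {a, b, c}  B3 = {a, c, i}  B4 = {a, c, g}  B5 = {a, e, g}  B6 = {a, g, h}  B7 = {a, c, f}
Tree: B1–B2, B1–B3, B2–B4, B4–B5, B5–B6, B3–B7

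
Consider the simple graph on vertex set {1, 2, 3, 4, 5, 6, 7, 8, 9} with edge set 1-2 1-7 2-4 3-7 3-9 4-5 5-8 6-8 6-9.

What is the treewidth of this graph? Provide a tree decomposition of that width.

Treewidth 2.
One such decomposition:
Bags: B1 = {2, 4, 5}  B2 = {2, 5, 8}  B3 = {2, 6, 8}  B4 = {2, 6, 9}  B5 = {2, 3, 9}  B6 = {2, 3, 7}  B7 = {1, 2, 7}
Tree: B1–B2, B2–B3, B3–B4, B4–B5, B5–B6, B6–B7

Each bag holds 3 vertices, so the decomposition has width 2, which upper-bounds the treewidth. The edges 2–4–5–8–6–9–3–7–1–2 form a cycle, so G is not a tree and its treewidth is at least 2. The upper and lower bounds meet at 2, so that is the treewidth.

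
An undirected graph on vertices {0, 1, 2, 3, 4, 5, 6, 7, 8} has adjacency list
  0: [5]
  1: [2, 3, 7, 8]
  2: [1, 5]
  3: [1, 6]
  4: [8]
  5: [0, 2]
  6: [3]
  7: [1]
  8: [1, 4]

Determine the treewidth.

A width-1 tree decomposition is:
Bags: B1 = {1, 7}  B2 = {1, 3}  B3 = {1, 8}  B4 = {1, 2}  B5 = {2, 5}  B6 = {3, 6}  B7 = {0, 5}  B8 = {4, 8}
Tree: B1–B2, B1–B3, B1–B4, B4–B5, B2–B6, B5–B7, B3–B8
The largest bag has 2 vertices, giving width 1; this decomposition certifies tw(G) ≤ 1. G has an edge, so its treewidth is at least 1. The upper and lower bounds meet at 1, so that is the treewidth.

1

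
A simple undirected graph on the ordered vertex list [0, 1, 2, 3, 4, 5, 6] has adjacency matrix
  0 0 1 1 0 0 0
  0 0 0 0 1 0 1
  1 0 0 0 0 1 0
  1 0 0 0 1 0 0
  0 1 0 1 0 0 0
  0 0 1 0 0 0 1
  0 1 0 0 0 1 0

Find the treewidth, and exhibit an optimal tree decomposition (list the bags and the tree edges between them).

Every bag has size at most 3, so the width is 3 − 1 = 2 and tw(G) ≤ 2. For the lower bound, G contains the cycle 5–6–1–4–3–0–2–5, so G is not a forest; only forests have treewidth ≤ 1, hence tw(G) ≥ 2. Therefore the treewidth is 2.

Treewidth 2.
One such decomposition:
Bags: B1 = {1, 5, 6}  B2 = {1, 4, 5}  B3 = {3, 4, 5}  B4 = {0, 3, 5}  B5 = {0, 2, 5}
Tree: B1–B2, B2–B3, B3–B4, B4–B5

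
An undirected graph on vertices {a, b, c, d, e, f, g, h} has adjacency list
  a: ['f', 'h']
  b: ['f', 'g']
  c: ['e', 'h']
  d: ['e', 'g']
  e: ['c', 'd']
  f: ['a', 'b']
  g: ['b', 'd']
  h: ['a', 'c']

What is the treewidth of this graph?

A width-2 tree decomposition is:
Bags: B1 = {a, b, f}  B2 = {a, b, h}  B3 = {b, c, h}  B4 = {b, c, e}  B5 = {b, d, e}  B6 = {b, d, g}
Tree: B1–B2, B2–B3, B3–B4, B4–B5, B5–B6
The largest bag has 3 vertices, giving width 2; this decomposition certifies tw(G) ≤ 2. Since b–f–a–h–c–e–d–g–b is a cycle in G, G is not acyclic. Forests are exactly the graphs of treewidth ≤ 1, so tw(G) ≥ 2. Hence tw(G) = 2 exactly.

2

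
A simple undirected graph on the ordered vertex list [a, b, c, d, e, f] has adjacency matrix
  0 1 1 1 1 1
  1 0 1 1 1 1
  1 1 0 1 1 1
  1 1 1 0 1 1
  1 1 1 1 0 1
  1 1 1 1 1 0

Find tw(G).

5

A width-5 tree decomposition is:
Bags: B1 = {a, b, c, d, e, f}
Tree: (single bag)
With just one bag of size 6, the width is 6 − 1 = 5, so tw(G) ≤ 5. Conversely, {a, b, c, d, e, f} is a clique of size 6, and the vertices of any clique must share a bag in every tree decomposition; so some bag has ≥ 6 vertices and tw(G) ≥ 5. Therefore the treewidth is 5.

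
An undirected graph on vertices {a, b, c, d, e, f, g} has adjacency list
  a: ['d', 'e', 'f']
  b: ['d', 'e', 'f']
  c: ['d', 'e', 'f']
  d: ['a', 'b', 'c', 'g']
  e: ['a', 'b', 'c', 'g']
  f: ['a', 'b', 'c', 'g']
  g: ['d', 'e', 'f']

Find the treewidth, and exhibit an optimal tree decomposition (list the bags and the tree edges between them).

Every bag has size at most 4, so the width is 4 − 1 = 3 and tw(G) ≤ 3. For the lower bound: the 4 vertex sets {a,d}, {b,f}, {e}, {g} are disjoint, each induces a connected subgraph, and every pair is joined by at least one edge of G. Contracting each set to a single vertex therefore yields K_{4} as a minor, and since treewidth is minor-monotone, tw(G) ≥ tw(K_{4}) = 3. The upper and lower bounds meet at 3, so that is the treewidth.

Treewidth 3.
Bags: B1 = {a, d, e, f}  B2 = {b, d, e, f}  B3 = {d, e, f, g}  B4 = {c, d, e, f}
Tree: B1–B2, B2–B3, B3–B4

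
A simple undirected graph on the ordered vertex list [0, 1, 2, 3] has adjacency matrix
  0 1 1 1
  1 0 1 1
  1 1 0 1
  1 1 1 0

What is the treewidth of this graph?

A width-3 tree decomposition is:
Bags: B1 = {0, 1, 2, 3}
Tree: (single bag)
With just one bag of size 4, the width is 4 − 1 = 3, so tw(G) ≤ 3. Conversely, {0, 1, 2, 3} is a clique of size 4, and the vertices of any clique must share a bag in every tree decomposition; so some bag has ≥ 4 vertices and tw(G) ≥ 3. Combining the bounds, tw(G) = 3.

3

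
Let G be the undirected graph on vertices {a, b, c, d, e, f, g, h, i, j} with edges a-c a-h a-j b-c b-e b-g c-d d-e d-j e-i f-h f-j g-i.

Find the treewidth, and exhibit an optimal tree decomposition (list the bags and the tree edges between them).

Treewidth 2.
One such decomposition:
Bags: B1 = {b, g, i}  B2 = {b, e, i}  B3 = {b, c, e}  B4 = {c, d, e}  B5 = {a, c, d}  B6 = {a, d, j}  B7 = {a, h, j}  B8 = {f, h, j}
Tree: B1–B2, B2–B3, B3–B4, B4–B5, B5–B6, B6–B7, B7–B8

The largest bag has 3 vertices, giving width 2; this decomposition certifies tw(G) ≤ 2. Since g–i–e–b–g is a cycle in G, G is not acyclic. Forests are exactly the graphs of treewidth ≤ 1, so tw(G) ≥ 2. Hence tw(G) = 2 exactly.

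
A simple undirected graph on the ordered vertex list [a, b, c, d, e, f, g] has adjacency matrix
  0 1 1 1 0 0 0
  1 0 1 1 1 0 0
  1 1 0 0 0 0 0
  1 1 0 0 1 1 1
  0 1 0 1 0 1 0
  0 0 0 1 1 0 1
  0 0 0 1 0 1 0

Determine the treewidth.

2

A width-2 tree decomposition is:
Bags: B1 = {d, e, f}  B2 = {b, d, e}  B3 = {a, b, d}  B4 = {a, b, c}  B5 = {d, f, g}
Tree: B1–B2, B2–B3, B3–B4, B1–B5
Each bag holds 3 vertices, so the decomposition has width 2, which upper-bounds the treewidth. For the lower bound, the 3 vertices {a, b, d} are pairwise adjacent, and any tree decomposition puts a clique entirely inside one bag — forcing width ≥ 2. The upper and lower bounds meet at 2, so that is the treewidth.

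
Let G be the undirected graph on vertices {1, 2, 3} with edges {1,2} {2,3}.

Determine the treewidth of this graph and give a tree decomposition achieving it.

Treewidth 1.
Bags: B1 = {1, 2}  B2 = {2, 3}
Tree: B1–B2

The largest bag has 2 vertices, giving width 1; this decomposition certifies tw(G) ≤ 1. Since G has at least one edge (e.g. 2–1), it is not an edgeless graph, so tw(G) ≥ 1. Combining the bounds, tw(G) = 1.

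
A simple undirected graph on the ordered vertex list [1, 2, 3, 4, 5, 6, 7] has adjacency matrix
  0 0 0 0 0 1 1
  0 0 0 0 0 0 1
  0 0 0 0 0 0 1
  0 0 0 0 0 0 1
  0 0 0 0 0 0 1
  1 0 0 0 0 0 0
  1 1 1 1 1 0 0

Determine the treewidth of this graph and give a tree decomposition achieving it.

The largest bag has 2 vertices, giving width 1; this decomposition certifies tw(G) ≤ 1. Any graph with an edge has treewidth ≥ 1, and G has the edge 1–7. Hence tw(G) = 1 exactly.

Treewidth 1.
One such decomposition:
Bags: B1 = {1, 7}  B2 = {5, 7}  B3 = {2, 7}  B4 = {1, 6}  B5 = {3, 7}  B6 = {4, 7}
Tree: B1–B2, B1–B3, B1–B4, B2–B5, B5–B6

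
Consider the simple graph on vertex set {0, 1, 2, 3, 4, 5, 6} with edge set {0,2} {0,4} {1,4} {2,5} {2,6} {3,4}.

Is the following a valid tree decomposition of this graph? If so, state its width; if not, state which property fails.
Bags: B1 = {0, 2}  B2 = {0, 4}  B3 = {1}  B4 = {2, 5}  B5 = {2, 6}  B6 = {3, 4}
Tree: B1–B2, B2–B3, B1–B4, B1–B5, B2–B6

No — edge (4,1) lies in no bag.

A tree decomposition must satisfy three properties: every vertex lies in some bag; for every edge, both endpoints lie together in some bag; and for every vertex, the bags containing it form a connected subtree. Here edge (4,1) lies in no bag, so the decomposition is invalid.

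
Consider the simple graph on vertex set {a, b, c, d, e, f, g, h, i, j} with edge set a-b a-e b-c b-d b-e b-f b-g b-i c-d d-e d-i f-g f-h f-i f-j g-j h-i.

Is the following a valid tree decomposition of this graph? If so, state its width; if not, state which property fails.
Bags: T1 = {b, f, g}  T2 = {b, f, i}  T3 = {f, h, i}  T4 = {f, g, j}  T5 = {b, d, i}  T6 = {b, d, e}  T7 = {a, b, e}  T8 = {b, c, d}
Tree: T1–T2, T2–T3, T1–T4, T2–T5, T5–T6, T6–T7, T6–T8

Every vertex of G appears in some bag (union = {a, b, c, d, e, f, g, h, i, j}); every edge is covered by a bag; and for each vertex v the set of bags containing v is connected in the bag tree. The decomposition is therefore valid. The largest bag has 3 vertices, so the width is 2.

Yes; width 2.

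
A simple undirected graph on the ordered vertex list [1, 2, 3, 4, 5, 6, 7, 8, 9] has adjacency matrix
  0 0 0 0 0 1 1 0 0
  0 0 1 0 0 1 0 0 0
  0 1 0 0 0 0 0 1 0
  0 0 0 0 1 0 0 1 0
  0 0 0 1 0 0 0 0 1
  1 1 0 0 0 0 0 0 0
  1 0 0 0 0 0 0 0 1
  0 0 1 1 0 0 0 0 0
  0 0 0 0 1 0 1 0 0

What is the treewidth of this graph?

A width-2 tree decomposition is:
Bags: B1 = {3, 4, 8}  B2 = {3, 4, 5}  B3 = {3, 5, 9}  B4 = {3, 7, 9}  B5 = {1, 3, 7}  B6 = {1, 3, 6}  B7 = {2, 3, 6}
Tree: B1–B2, B2–B3, B3–B4, B4–B5, B5–B6, B6–B7
Every bag has size at most 3, so the width is 3 − 1 = 2 and tw(G) ≤ 2. The edges 3–8–4–5–9–7–1–6–2–3 form a cycle, so G is not a tree and its treewidth is at least 2. Hence tw(G) = 2 exactly.

2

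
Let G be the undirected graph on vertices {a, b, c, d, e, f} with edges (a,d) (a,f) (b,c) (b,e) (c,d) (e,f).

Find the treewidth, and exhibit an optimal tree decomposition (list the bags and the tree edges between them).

Every bag has size at most 3, so the width is 3 − 1 = 2 and tw(G) ≤ 2. The edges d–c–b–e–f–a–d form a cycle, so G is not a tree and its treewidth is at least 2. Combining the bounds, tw(G) = 2.

Treewidth 2.
Bags: B1 = {b, c, d}  B2 = {b, d, e}  B3 = {d, e, f}  B4 = {a, d, f}
Tree: B1–B2, B2–B3, B3–B4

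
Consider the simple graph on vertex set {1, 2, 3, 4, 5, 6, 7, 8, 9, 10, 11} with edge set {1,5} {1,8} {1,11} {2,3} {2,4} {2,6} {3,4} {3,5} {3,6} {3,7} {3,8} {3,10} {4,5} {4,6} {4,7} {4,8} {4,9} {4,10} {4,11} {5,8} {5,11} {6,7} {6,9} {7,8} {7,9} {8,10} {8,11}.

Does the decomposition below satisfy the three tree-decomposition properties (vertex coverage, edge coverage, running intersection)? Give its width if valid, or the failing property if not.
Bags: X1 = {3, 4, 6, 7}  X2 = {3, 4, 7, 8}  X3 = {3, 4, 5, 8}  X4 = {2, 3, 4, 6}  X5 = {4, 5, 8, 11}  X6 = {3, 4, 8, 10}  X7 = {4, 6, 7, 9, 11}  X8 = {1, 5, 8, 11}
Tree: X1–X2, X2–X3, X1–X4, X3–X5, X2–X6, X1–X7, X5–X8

A tree decomposition must satisfy three properties: every vertex lies in some bag; for every edge, both endpoints lie together in some bag; and for every vertex, the bags containing it form a connected subtree. Here bags containing vertex 11 are not connected in the tree, so the decomposition is invalid.

No — bags containing vertex 11 are not connected in the tree.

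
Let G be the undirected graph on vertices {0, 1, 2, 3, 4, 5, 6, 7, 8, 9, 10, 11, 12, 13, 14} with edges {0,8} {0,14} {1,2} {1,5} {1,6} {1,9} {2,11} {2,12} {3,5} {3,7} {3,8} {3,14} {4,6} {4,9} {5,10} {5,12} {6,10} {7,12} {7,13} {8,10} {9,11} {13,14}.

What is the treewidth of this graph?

A width-3 tree decomposition is:
Bags: B1 = {4, 6, 9, 11}  B2 = {1, 6, 9, 11}  B3 = {1, 2, 6, 11}  B4 = {1, 2, 6, 10}  B5 = {1, 2, 5, 10}  B6 = {2, 5, 10, 12}  B7 = {5, 8, 10, 12}  B8 = {3, 5, 8, 12}  B9 = {3, 7, 8, 12}  B10 = {0, 3, 7, 8}  B11 = {0, 3, 7, 14}  B12 = {0, 7, 13, 14}
Tree: B1–B2, B2–B3, B3–B4, B4–B5, B5–B6, B6–B7, B7–B8, B8–B9, B9–B10, B10–B11, B11–B12
Every bag has size at most 4, so the width is 4 − 1 = 3 and tw(G) ≤ 3. For the lower bound: the 4 vertex sets {4,9,11}, {6}, {1}, {2,5,10,12} are disjoint, each induces a connected subgraph, and every pair is joined by at least one edge of G. Contracting each set to a single vertex therefore yields K_{4} as a minor, and since treewidth is minor-monotone, tw(G) ≥ tw(K_{4}) = 3. Hence tw(G) = 3 exactly.

3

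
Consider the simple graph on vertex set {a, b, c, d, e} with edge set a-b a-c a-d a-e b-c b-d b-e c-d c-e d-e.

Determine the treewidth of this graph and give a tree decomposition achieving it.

Treewidth 4.
Bags: B1 = {a, b, c, d, e}
Tree: (single bag)

A single bag containing all 5 vertices is trivially a valid decomposition of width 4. Conversely, {a, b, c, d, e} is a clique of size 5, and the vertices of any clique must share a bag in every tree decomposition; so some bag has ≥ 5 vertices and tw(G) ≥ 4. The upper and lower bounds meet at 4, so that is the treewidth.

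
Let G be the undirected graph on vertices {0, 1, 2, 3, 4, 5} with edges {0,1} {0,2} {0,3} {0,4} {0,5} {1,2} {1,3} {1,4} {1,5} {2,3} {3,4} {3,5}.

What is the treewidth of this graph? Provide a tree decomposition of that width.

Treewidth 3.
Bags: B1 = {0, 1, 3, 4}  B2 = {0, 1, 2, 3}  B3 = {0, 1, 3, 5}
Tree: B1–B2, B2–B3

The largest bag has 4 vertices, giving width 3; this decomposition certifies tw(G) ≤ 3. Conversely, {0, 1, 2, 3} is a clique of size 4, and the vertices of any clique must share a bag in every tree decomposition; so some bag has ≥ 4 vertices and tw(G) ≥ 3. Therefore the treewidth is 3.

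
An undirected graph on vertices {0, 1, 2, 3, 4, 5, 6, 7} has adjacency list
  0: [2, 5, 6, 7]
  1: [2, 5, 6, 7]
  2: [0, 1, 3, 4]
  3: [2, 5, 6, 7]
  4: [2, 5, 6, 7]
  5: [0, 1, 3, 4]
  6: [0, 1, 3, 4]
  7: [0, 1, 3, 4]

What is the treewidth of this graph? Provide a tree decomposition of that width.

Treewidth 4.
One such decomposition:
Bags: B1 = {2, 3, 5, 6, 7}  B2 = {1, 2, 5, 6, 7}  B3 = {2, 4, 5, 6, 7}  B4 = {0, 2, 5, 6, 7}
Tree: B1–B2, B2–B3, B3–B4

Each bag holds 5 vertices, so the decomposition has width 4, which upper-bounds the treewidth. For the lower bound: the 5 vertex sets {2,3}, {1,5}, {4,6}, {7}, {0} are disjoint, each induces a connected subgraph, and every pair is joined by at least one edge of G. Contracting each set to a single vertex therefore yields K_{5} as a minor, and since treewidth is minor-monotone, tw(G) ≥ tw(K_{5}) = 4. Therefore the treewidth is 4.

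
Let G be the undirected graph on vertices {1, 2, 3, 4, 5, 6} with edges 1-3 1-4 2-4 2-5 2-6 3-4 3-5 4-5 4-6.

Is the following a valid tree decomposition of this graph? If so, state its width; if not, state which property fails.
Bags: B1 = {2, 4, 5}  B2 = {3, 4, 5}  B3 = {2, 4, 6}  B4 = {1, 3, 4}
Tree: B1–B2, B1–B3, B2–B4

Checking the three conditions: (i) the bags cover all of {1, 2, 3, 4, 5, 6}; (ii) for each edge, some bag contains both endpoints; (iii) the bags containing any fixed vertex form a subtree. All hold, so the decomposition is valid with width 3 − 1 = 2.

Yes; width 2.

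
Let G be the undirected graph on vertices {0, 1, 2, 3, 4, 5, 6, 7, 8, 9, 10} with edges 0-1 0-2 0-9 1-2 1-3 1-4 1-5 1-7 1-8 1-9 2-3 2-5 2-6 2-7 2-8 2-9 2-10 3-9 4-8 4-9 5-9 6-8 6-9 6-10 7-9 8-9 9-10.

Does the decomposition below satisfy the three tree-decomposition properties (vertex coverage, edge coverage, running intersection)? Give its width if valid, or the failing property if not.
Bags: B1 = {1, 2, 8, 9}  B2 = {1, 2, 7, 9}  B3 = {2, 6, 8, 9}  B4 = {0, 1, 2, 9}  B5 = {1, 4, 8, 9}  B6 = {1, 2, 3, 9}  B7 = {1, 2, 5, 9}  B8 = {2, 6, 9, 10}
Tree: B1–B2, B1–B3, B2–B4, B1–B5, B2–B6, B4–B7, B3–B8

Every vertex of G appears in some bag (union = {0, 1, 2, 3, 4, 5, 6, 7, 8, 9, 10}); every edge is covered by a bag; and for each vertex v the set of bags containing v is connected in the bag tree. The decomposition is therefore valid. The largest bag has 4 vertices, so the width is 3.

Yes; width 3.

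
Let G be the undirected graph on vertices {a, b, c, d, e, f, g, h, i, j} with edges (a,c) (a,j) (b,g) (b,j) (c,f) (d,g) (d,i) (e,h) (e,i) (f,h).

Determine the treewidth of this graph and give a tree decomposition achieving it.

Every bag has size at most 3, so the width is 3 − 1 = 2 and tw(G) ≤ 2. Since c–a–j–b–g–d–i–e–h–f–c is a cycle in G, G is not acyclic. Forests are exactly the graphs of treewidth ≤ 1, so tw(G) ≥ 2. Therefore the treewidth is 2.

Treewidth 2.
Bags: B1 = {a, c, j}  B2 = {b, c, j}  B3 = {b, c, g}  B4 = {c, d, g}  B5 = {c, d, i}  B6 = {c, e, i}  B7 = {c, e, h}  B8 = {c, f, h}
Tree: B1–B2, B2–B3, B3–B4, B4–B5, B5–B6, B6–B7, B7–B8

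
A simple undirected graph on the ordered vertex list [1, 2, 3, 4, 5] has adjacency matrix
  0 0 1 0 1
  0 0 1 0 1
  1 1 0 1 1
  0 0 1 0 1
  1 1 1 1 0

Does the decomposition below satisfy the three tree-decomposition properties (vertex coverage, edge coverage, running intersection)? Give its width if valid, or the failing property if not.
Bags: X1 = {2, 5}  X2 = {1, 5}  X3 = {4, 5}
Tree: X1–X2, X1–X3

No — vertex 3 appears in no bag.

A tree decomposition must satisfy three properties: every vertex lies in some bag; for every edge, both endpoints lie together in some bag; and for every vertex, the bags containing it form a connected subtree. Here vertex 3 appears in no bag, so the decomposition is invalid.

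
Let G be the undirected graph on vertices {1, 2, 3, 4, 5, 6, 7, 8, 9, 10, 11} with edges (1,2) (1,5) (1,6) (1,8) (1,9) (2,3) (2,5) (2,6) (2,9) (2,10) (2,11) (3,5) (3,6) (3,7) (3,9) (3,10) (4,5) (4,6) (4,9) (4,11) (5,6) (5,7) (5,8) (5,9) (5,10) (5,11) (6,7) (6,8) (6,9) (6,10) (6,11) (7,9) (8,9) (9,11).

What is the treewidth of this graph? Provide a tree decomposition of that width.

Treewidth 4.
Bags: B1 = {2, 5, 6, 9, 11}  B2 = {2, 3, 5, 6, 9}  B3 = {4, 5, 6, 9, 11}  B4 = {2, 3, 5, 6, 10}  B5 = {3, 5, 6, 7, 9}  B6 = {1, 2, 5, 6, 9}  B7 = {1, 5, 6, 8, 9}
Tree: B1–B2, B1–B3, B2–B4, B2–B5, B2–B6, B6–B7

Each bag holds 5 vertices, so the decomposition has width 4, which upper-bounds the treewidth. Conversely, {1, 5, 6, 8, 9} is a clique of size 5, and the vertices of any clique must share a bag in every tree decomposition; so some bag has ≥ 5 vertices and tw(G) ≥ 4. Therefore the treewidth is 4.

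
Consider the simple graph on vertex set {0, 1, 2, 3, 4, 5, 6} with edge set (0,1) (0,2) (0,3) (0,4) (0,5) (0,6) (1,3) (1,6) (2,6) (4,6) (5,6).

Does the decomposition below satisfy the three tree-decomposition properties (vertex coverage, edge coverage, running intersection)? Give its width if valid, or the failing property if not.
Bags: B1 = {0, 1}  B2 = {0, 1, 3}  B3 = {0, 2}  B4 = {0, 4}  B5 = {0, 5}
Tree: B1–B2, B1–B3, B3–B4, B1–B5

A tree decomposition must satisfy three properties: every vertex lies in some bag; for every edge, both endpoints lie together in some bag; and for every vertex, the bags containing it form a connected subtree. Here vertex 6 appears in no bag, so the decomposition is invalid.

No — vertex 6 appears in no bag.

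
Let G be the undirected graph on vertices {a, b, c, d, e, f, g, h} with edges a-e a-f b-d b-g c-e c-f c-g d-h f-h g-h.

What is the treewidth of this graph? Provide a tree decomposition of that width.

Treewidth 2.
One optimal decomposition is:
Bags: B1 = {a, e, f}  B2 = {c, e, f}  B3 = {c, f, h}  B4 = {c, g, h}  B5 = {d, g, h}  B6 = {b, d, g}
Tree: B1–B2, B2–B3, B3–B4, B4–B5, B5–B6

Each bag holds 3 vertices, so the decomposition has width 2, which upper-bounds the treewidth. Since a–e–c–f–a is a cycle in G, G is not acyclic. Forests are exactly the graphs of treewidth ≤ 1, so tw(G) ≥ 2. The upper and lower bounds meet at 2, so that is the treewidth.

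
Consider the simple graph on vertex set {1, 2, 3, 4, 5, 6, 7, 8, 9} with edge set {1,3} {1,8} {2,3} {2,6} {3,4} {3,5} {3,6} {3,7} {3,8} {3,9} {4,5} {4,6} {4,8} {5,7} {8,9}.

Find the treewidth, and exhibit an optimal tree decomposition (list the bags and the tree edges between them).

Treewidth 2.
Bags: B1 = {3, 4, 6}  B2 = {3, 4, 5}  B3 = {2, 3, 6}  B4 = {3, 4, 8}  B5 = {1, 3, 8}  B6 = {3, 5, 7}  B7 = {3, 8, 9}
Tree: B1–B2, B1–B3, B2–B4, B4–B5, B2–B6, B4–B7

Each bag holds 3 vertices, so the decomposition has width 2, which upper-bounds the treewidth. Conversely, {1, 3, 8} is a clique of size 3, and the vertices of any clique must share a bag in every tree decomposition; so some bag has ≥ 3 vertices and tw(G) ≥ 2. Hence tw(G) = 2 exactly.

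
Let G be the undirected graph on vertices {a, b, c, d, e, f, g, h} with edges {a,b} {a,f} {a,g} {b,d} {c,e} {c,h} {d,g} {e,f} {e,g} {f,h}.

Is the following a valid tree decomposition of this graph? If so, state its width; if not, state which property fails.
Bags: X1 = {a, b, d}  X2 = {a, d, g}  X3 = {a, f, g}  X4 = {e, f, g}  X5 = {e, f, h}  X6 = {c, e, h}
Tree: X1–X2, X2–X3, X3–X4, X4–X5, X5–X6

Yes; width 2.

Vertex coverage: the bags together contain {a, b, c, d, e, f, g, h}, the full vertex set. Edge coverage: each edge of G has both endpoints in at least one bag. Running intersection: for every vertex, the bags containing it form a connected subtree. All three properties hold, so this is a valid tree decomposition of width max|bag| − 1 = 2, and hence tw(G) ≤ 2.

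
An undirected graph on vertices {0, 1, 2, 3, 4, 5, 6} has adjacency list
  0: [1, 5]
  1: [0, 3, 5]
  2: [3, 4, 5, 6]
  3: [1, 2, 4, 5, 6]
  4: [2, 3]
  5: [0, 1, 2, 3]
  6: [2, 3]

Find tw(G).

A width-2 tree decomposition is:
Bags: B1 = {2, 3, 5}  B2 = {2, 3, 4}  B3 = {1, 3, 5}  B4 = {2, 3, 6}  B5 = {0, 1, 5}
Tree: B1–B2, B1–B3, B1–B4, B3–B5
The largest bag has 3 vertices, giving width 2; this decomposition certifies tw(G) ≤ 2. Conversely, {0, 1, 5} is a clique of size 3, and the vertices of any clique must share a bag in every tree decomposition; so some bag has ≥ 3 vertices and tw(G) ≥ 2. Hence tw(G) = 2 exactly.

2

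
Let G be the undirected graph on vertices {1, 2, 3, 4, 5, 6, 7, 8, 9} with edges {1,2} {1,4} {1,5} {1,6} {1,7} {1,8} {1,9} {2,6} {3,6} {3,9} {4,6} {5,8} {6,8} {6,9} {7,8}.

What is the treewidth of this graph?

A width-2 tree decomposition is:
Bags: B1 = {1, 6, 8}  B2 = {1, 6, 9}  B3 = {1, 4, 6}  B4 = {3, 6, 9}  B5 = {1, 2, 6}  B6 = {1, 7, 8}  B7 = {1, 5, 8}
Tree: B1–B2, B1–B3, B2–B4, B1–B5, B1–B6, B1–B7
Each bag holds 3 vertices, so the decomposition has width 2, which upper-bounds the treewidth. Conversely, {1, 5, 8} is a clique of size 3, and the vertices of any clique must share a bag in every tree decomposition; so some bag has ≥ 3 vertices and tw(G) ≥ 2. The upper and lower bounds meet at 2, so that is the treewidth.

2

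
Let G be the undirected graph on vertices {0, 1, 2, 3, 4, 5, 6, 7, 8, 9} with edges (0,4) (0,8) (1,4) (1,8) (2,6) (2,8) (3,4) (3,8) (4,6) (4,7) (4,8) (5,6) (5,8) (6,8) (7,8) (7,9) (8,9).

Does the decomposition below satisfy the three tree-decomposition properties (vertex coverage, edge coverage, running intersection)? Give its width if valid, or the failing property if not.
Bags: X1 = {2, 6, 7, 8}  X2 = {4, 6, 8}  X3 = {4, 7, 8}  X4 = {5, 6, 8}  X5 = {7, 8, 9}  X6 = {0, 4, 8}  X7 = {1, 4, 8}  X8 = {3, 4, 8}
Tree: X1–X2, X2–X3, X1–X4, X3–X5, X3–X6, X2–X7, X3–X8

A tree decomposition must satisfy three properties: every vertex lies in some bag; for every edge, both endpoints lie together in some bag; and for every vertex, the bags containing it form a connected subtree. Here bags containing vertex 7 are not connected in the tree, so the decomposition is invalid.

No — bags containing vertex 7 are not connected in the tree.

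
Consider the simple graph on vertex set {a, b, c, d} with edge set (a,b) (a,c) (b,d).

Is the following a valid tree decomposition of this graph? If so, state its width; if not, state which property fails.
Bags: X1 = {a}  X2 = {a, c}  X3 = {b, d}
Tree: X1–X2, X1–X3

No — edge (b,a) lies in no bag.

A tree decomposition must satisfy three properties: every vertex lies in some bag; for every edge, both endpoints lie together in some bag; and for every vertex, the bags containing it form a connected subtree. Here edge (b,a) lies in no bag, so the decomposition is invalid.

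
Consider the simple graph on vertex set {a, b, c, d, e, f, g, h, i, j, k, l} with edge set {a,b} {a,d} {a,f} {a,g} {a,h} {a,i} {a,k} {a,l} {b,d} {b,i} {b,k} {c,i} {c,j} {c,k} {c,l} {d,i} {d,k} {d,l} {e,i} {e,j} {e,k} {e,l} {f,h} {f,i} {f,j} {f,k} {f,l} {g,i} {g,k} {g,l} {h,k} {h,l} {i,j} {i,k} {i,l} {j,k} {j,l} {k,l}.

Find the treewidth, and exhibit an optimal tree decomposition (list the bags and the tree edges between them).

Every bag has size at most 5, so the width is 5 − 1 = 4 and tw(G) ≤ 4. For the lower bound, the 5 vertices {a, f, h, k, l} are pairwise adjacent, and any tree decomposition puts a clique entirely inside one bag — forcing width ≥ 4. Hence tw(G) = 4 exactly.

Treewidth 4.
One such decomposition:
Bags: B1 = {a, d, i, k, l}  B2 = {a, f, i, k, l}  B3 = {a, f, h, k, l}  B4 = {f, i, j, k, l}  B5 = {a, g, i, k, l}  B6 = {e, i, j, k, l}  B7 = {c, i, j, k, l}  B8 = {a, b, d, i, k}
Tree: B1–B2, B2–B3, B2–B4, B2–B5, B4–B6, B6–B7, B1–B8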